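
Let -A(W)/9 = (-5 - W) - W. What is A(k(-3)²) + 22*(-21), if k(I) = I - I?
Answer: -417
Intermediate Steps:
k(I) = 0
A(W) = 45 + 18*W (A(W) = -9*((-5 - W) - W) = -9*(-5 - 2*W) = 45 + 18*W)
A(k(-3)²) + 22*(-21) = (45 + 18*0²) + 22*(-21) = (45 + 18*0) - 462 = (45 + 0) - 462 = 45 - 462 = -417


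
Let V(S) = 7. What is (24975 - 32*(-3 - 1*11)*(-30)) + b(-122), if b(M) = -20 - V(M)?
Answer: 11508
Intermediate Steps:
b(M) = -27 (b(M) = -20 - 1*7 = -20 - 7 = -27)
(24975 - 32*(-3 - 1*11)*(-30)) + b(-122) = (24975 - 32*(-3 - 1*11)*(-30)) - 27 = (24975 - 32*(-3 - 11)*(-30)) - 27 = (24975 - 32*(-14)*(-30)) - 27 = (24975 + 448*(-30)) - 27 = (24975 - 13440) - 27 = 11535 - 27 = 11508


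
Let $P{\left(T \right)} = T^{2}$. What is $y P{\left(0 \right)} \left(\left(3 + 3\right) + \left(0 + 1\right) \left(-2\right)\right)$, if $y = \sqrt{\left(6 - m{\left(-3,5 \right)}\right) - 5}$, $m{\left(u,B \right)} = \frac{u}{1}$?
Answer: $0$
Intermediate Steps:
$m{\left(u,B \right)} = u$ ($m{\left(u,B \right)} = u 1 = u$)
$y = 2$ ($y = \sqrt{\left(6 - -3\right) - 5} = \sqrt{\left(6 + 3\right) - 5} = \sqrt{9 - 5} = \sqrt{4} = 2$)
$y P{\left(0 \right)} \left(\left(3 + 3\right) + \left(0 + 1\right) \left(-2\right)\right) = 2 \cdot 0^{2} \left(\left(3 + 3\right) + \left(0 + 1\right) \left(-2\right)\right) = 2 \cdot 0 \left(6 + 1 \left(-2\right)\right) = 0 \left(6 - 2\right) = 0 \cdot 4 = 0$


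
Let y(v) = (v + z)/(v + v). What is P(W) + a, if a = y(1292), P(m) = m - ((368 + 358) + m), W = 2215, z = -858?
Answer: -937775/1292 ≈ -725.83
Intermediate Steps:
P(m) = -726 (P(m) = m - (726 + m) = m + (-726 - m) = -726)
y(v) = (-858 + v)/(2*v) (y(v) = (v - 858)/(v + v) = (-858 + v)/((2*v)) = (-858 + v)*(1/(2*v)) = (-858 + v)/(2*v))
a = 217/1292 (a = (½)*(-858 + 1292)/1292 = (½)*(1/1292)*434 = 217/1292 ≈ 0.16796)
P(W) + a = -726 + 217/1292 = -937775/1292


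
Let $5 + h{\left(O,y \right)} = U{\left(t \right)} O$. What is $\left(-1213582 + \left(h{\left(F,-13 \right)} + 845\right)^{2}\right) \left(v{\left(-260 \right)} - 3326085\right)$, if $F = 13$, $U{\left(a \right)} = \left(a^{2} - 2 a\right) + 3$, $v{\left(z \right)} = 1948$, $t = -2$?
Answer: $822035811141$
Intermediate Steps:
$U{\left(a \right)} = 3 + a^{2} - 2 a$
$h{\left(O,y \right)} = -5 + 11 O$ ($h{\left(O,y \right)} = -5 + \left(3 + \left(-2\right)^{2} - -4\right) O = -5 + \left(3 + 4 + 4\right) O = -5 + 11 O$)
$\left(-1213582 + \left(h{\left(F,-13 \right)} + 845\right)^{2}\right) \left(v{\left(-260 \right)} - 3326085\right) = \left(-1213582 + \left(\left(-5 + 11 \cdot 13\right) + 845\right)^{2}\right) \left(1948 - 3326085\right) = \left(-1213582 + \left(\left(-5 + 143\right) + 845\right)^{2}\right) \left(-3324137\right) = \left(-1213582 + \left(138 + 845\right)^{2}\right) \left(-3324137\right) = \left(-1213582 + 983^{2}\right) \left(-3324137\right) = \left(-1213582 + 966289\right) \left(-3324137\right) = \left(-247293\right) \left(-3324137\right) = 822035811141$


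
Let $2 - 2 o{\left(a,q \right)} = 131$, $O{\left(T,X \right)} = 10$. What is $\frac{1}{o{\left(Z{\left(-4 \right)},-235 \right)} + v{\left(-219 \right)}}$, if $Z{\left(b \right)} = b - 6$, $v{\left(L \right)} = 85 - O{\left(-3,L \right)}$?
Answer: $\frac{2}{21} \approx 0.095238$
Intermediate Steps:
$v{\left(L \right)} = 75$ ($v{\left(L \right)} = 85 - 10 = 75$)
$Z{\left(b \right)} = -6 + b$
$o{\left(a,q \right)} = - \frac{129}{2}$ ($o{\left(a,q \right)} = 1 - \frac{131}{2} = - \frac{129}{2}$)
$\frac{1}{o{\left(Z{\left(-4 \right)},-235 \right)} + v{\left(-219 \right)}} = \frac{1}{- \frac{129}{2} + 75} = \frac{1}{\frac{21}{2}} = \frac{2}{21}$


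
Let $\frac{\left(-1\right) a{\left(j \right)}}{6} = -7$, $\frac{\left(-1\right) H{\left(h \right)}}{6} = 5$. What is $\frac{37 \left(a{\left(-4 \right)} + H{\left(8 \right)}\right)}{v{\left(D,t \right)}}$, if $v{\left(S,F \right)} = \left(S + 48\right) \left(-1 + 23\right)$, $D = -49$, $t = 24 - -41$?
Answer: $- \frac{222}{11} \approx -20.182$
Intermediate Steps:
$t = 65$ ($t = 24 + 41 = 65$)
$H{\left(h \right)} = -30$ ($H{\left(h \right)} = \left(-6\right) 5 = -30$)
$a{\left(j \right)} = 42$ ($a{\left(j \right)} = \left(-6\right) \left(-7\right) = 42$)
$v{\left(S,F \right)} = 1056 + 22 S$ ($v{\left(S,F \right)} = \left(48 + S\right) 22 = 1056 + 22 S$)
$\frac{37 \left(a{\left(-4 \right)} + H{\left(8 \right)}\right)}{v{\left(D,t \right)}} = \frac{37 \left(42 - 30\right)}{1056 + 22 \left(-49\right)} = \frac{37 \cdot 12}{1056 - 1078} = \frac{444}{-22} = 444 \left(- \frac{1}{22}\right) = - \frac{222}{11}$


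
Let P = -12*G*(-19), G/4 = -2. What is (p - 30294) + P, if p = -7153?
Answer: -39271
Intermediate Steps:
G = -8 (G = 4*(-2) = -8)
P = -1824 (P = -12*(-8)*(-19) = 96*(-19) = -1824)
(p - 30294) + P = (-7153 - 30294) - 1824 = -37447 - 1824 = -39271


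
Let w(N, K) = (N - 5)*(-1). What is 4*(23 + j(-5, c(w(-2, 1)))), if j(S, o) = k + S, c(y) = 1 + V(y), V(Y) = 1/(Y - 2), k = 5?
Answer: 92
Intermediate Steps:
V(Y) = 1/(-2 + Y)
w(N, K) = 5 - N (w(N, K) = (-5 + N)*(-1) = 5 - N)
c(y) = 1 + 1/(-2 + y)
j(S, o) = 5 + S
4*(23 + j(-5, c(w(-2, 1)))) = 4*(23 + (5 - 5)) = 4*(23 + 0) = 4*23 = 92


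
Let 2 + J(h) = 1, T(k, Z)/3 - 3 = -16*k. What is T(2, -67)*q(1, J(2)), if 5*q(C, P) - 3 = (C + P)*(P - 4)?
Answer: -261/5 ≈ -52.200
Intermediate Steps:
T(k, Z) = 9 - 48*k (T(k, Z) = 9 + 3*(-16*k) = 9 - 48*k)
J(h) = -1 (J(h) = -2 + 1 = -1)
q(C, P) = ⅗ + (-4 + P)*(C + P)/5 (q(C, P) = ⅗ + ((C + P)*(P - 4))/5 = ⅗ + ((C + P)*(-4 + P))/5 = ⅗ + ((-4 + P)*(C + P))/5 = ⅗ + (-4 + P)*(C + P)/5)
T(2, -67)*q(1, J(2)) = (9 - 48*2)*(⅗ - ⅘*1 - ⅘*(-1) + (⅕)*(-1)² + (⅕)*1*(-1)) = (9 - 96)*(⅗ - ⅘ + ⅘ + (⅕)*1 - ⅕) = -87*(⅗ - ⅘ + ⅘ + ⅕ - ⅕) = -87*⅗ = -261/5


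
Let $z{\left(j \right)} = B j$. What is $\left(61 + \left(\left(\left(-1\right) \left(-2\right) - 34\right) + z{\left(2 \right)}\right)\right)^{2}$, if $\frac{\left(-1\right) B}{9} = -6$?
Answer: $18769$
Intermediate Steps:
$B = 54$ ($B = \left(-9\right) \left(-6\right) = 54$)
$z{\left(j \right)} = 54 j$
$\left(61 + \left(\left(\left(-1\right) \left(-2\right) - 34\right) + z{\left(2 \right)}\right)\right)^{2} = \left(61 + \left(\left(\left(-1\right) \left(-2\right) - 34\right) + 54 \cdot 2\right)\right)^{2} = \left(61 + \left(\left(2 - 34\right) + 108\right)\right)^{2} = \left(61 + \left(-32 + 108\right)\right)^{2} = \left(61 + 76\right)^{2} = 137^{2} = 18769$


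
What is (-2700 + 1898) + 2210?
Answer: 1408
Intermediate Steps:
(-2700 + 1898) + 2210 = -802 + 2210 = 1408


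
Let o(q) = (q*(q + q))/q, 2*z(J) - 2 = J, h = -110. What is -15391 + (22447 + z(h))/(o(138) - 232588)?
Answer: -3575536385/232312 ≈ -15391.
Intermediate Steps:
z(J) = 1 + J/2
o(q) = 2*q (o(q) = (q*(2*q))/q = (2*q**2)/q = 2*q)
-15391 + (22447 + z(h))/(o(138) - 232588) = -15391 + (22447 + (1 + (1/2)*(-110)))/(2*138 - 232588) = -15391 + (22447 + (1 - 55))/(276 - 232588) = -15391 + (22447 - 54)/(-232312) = -15391 + 22393*(-1/232312) = -15391 - 22393/232312 = -3575536385/232312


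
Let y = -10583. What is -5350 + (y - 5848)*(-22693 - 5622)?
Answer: 465238415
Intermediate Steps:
-5350 + (y - 5848)*(-22693 - 5622) = -5350 + (-10583 - 5848)*(-22693 - 5622) = -5350 - 16431*(-28315) = -5350 + 465243765 = 465238415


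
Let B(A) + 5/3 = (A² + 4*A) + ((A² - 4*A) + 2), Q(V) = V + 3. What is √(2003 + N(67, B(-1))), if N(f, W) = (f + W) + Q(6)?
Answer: 2*√4683/3 ≈ 45.622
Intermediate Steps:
Q(V) = 3 + V
B(A) = ⅓ + 2*A² (B(A) = -5/3 + ((A² + 4*A) + ((A² - 4*A) + 2)) = -5/3 + ((A² + 4*A) + (2 + A² - 4*A)) = -5/3 + (2 + 2*A²) = ⅓ + 2*A²)
N(f, W) = 9 + W + f (N(f, W) = (f + W) + (3 + 6) = (W + f) + 9 = 9 + W + f)
√(2003 + N(67, B(-1))) = √(2003 + (9 + (⅓ + 2*(-1)²) + 67)) = √(2003 + (9 + (⅓ + 2*1) + 67)) = √(2003 + (9 + (⅓ + 2) + 67)) = √(2003 + (9 + 7/3 + 67)) = √(2003 + 235/3) = √(6244/3) = 2*√4683/3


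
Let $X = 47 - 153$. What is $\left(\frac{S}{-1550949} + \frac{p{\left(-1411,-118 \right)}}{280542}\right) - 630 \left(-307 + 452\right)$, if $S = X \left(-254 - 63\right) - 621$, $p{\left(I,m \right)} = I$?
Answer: $- \frac{13248991694849347}{145035444786} \approx -91350.0$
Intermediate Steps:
$X = -106$
$S = 32981$ ($S = - 106 \left(-254 - 63\right) - 621 = \left(-106\right) \left(-317\right) - 621 = 33602 - 621 = 32981$)
$\left(\frac{S}{-1550949} + \frac{p{\left(-1411,-118 \right)}}{280542}\right) - 630 \left(-307 + 452\right) = \left(\frac{32981}{-1550949} - \frac{1411}{280542}\right) - 630 \left(-307 + 452\right) = \left(32981 \left(- \frac{1}{1550949}\right) - \frac{1411}{280542}\right) - 630 \cdot 145 = \left(- \frac{32981}{1550949} - \frac{1411}{280542}\right) - 91350 = - \frac{3813648247}{145035444786} - 91350 = - \frac{13248991694849347}{145035444786}$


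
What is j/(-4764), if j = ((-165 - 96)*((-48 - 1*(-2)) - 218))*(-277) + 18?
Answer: 3181065/794 ≈ 4006.4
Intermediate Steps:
j = -19086390 (j = -261*((-48 + 2) - 218)*(-277) + 18 = -261*(-46 - 218)*(-277) + 18 = -261*(-264)*(-277) + 18 = 68904*(-277) + 18 = -19086408 + 18 = -19086390)
j/(-4764) = -19086390/(-4764) = -19086390*(-1/4764) = 3181065/794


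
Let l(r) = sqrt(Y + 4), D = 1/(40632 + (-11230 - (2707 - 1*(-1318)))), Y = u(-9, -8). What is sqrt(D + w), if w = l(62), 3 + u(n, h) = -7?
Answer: sqrt(25377 + 643992129*I*sqrt(6))/25377 ≈ 1.1067 + 1.1067*I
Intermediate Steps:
u(n, h) = -10 (u(n, h) = -3 - 7 = -10)
Y = -10
D = 1/25377 (D = 1/(40632 + (-11230 - (2707 + 1318))) = 1/(40632 + (-11230 - 1*4025)) = 1/(40632 + (-11230 - 4025)) = 1/(40632 - 15255) = 1/25377 ≈ 3.9406e-5)
l(r) = I*sqrt(6) (l(r) = sqrt(-10 + 4) = sqrt(-6) = I*sqrt(6))
w = I*sqrt(6) ≈ 2.4495*I
sqrt(D + w) = sqrt(1/25377 + I*sqrt(6))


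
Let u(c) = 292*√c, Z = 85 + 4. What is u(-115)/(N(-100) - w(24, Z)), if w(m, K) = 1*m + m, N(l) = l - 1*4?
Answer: -73*I*√115/38 ≈ -20.601*I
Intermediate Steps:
Z = 89
N(l) = -4 + l (N(l) = l - 4 = -4 + l)
w(m, K) = 2*m (w(m, K) = m + m = 2*m)
u(-115)/(N(-100) - w(24, Z)) = (292*√(-115))/((-4 - 100) - 2*24) = (292*(I*√115))/(-104 - 1*48) = (292*I*√115)/(-104 - 48) = (292*I*√115)/(-152) = (292*I*√115)*(-1/152) = -73*I*√115/38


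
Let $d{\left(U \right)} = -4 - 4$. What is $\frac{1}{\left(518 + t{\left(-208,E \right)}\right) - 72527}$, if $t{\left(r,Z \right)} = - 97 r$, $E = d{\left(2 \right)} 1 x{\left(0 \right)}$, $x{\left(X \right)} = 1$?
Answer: $- \frac{1}{51833} \approx -1.9293 \cdot 10^{-5}$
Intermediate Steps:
$d{\left(U \right)} = -8$ ($d{\left(U \right)} = -4 - 4 = -8$)
$E = -8$ ($E = \left(-8\right) 1 \cdot 1 = \left(-8\right) 1 = -8$)
$\frac{1}{\left(518 + t{\left(-208,E \right)}\right) - 72527} = \frac{1}{\left(518 - -20176\right) - 72527} = \frac{1}{\left(518 + 20176\right) - 72527} = \frac{1}{20694 - 72527} = \frac{1}{-51833} = - \frac{1}{51833}$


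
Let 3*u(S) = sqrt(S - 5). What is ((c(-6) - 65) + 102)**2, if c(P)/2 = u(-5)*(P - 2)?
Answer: 9761/9 - 1184*I*sqrt(10)/3 ≈ 1084.6 - 1248.0*I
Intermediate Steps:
u(S) = sqrt(-5 + S)/3 (u(S) = sqrt(S - 5)/3 = sqrt(-5 + S)/3)
c(P) = 2*I*sqrt(10)*(-2 + P)/3 (c(P) = 2*((sqrt(-5 - 5)/3)*(P - 2)) = 2*((sqrt(-10)/3)*(-2 + P)) = 2*(((I*sqrt(10))/3)*(-2 + P)) = 2*((I*sqrt(10)/3)*(-2 + P)) = 2*(I*sqrt(10)*(-2 + P)/3) = 2*I*sqrt(10)*(-2 + P)/3)
((c(-6) - 65) + 102)**2 = ((2*I*sqrt(10)*(-2 - 6)/3 - 65) + 102)**2 = (((2/3)*I*sqrt(10)*(-8) - 65) + 102)**2 = ((-16*I*sqrt(10)/3 - 65) + 102)**2 = ((-65 - 16*I*sqrt(10)/3) + 102)**2 = (37 - 16*I*sqrt(10)/3)**2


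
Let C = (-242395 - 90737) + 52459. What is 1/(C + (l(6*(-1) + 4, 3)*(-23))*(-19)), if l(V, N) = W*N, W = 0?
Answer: -1/280673 ≈ -3.5629e-6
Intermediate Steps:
l(V, N) = 0 (l(V, N) = 0*N = 0)
C = -280673 (C = -333132 + 52459 = -280673)
1/(C + (l(6*(-1) + 4, 3)*(-23))*(-19)) = 1/(-280673 + (0*(-23))*(-19)) = 1/(-280673 + 0*(-19)) = 1/(-280673 + 0) = 1/(-280673) = -1/280673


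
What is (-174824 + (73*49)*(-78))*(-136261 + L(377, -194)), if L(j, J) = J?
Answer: 61927372650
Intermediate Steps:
(-174824 + (73*49)*(-78))*(-136261 + L(377, -194)) = (-174824 + (73*49)*(-78))*(-136261 - 194) = (-174824 + 3577*(-78))*(-136455) = (-174824 - 279006)*(-136455) = -453830*(-136455) = 61927372650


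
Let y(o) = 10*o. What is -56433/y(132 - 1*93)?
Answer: -1447/10 ≈ -144.70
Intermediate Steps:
-56433/y(132 - 1*93) = -56433*1/(10*(132 - 1*93)) = -56433*1/(10*(132 - 93)) = -56433/(10*39) = -56433/390 = -56433*1/390 = -1447/10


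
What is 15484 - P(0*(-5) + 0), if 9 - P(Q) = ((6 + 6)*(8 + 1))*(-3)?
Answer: 15151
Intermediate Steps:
P(Q) = 333 (P(Q) = 9 - (6 + 6)*(8 + 1)*(-3) = 9 - 12*9*(-3) = 9 - 108*(-3) = 9 - 1*(-324) = 9 + 324 = 333)
15484 - P(0*(-5) + 0) = 15484 - 1*333 = 15484 - 333 = 15151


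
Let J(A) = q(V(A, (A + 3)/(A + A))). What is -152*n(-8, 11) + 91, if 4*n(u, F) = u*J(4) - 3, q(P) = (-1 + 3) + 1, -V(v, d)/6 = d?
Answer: 1117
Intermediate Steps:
V(v, d) = -6*d
q(P) = 3 (q(P) = 2 + 1 = 3)
J(A) = 3
n(u, F) = -¾ + 3*u/4 (n(u, F) = (u*3 - 3)/4 = (3*u - 3)/4 = (-3 + 3*u)/4 = -¾ + 3*u/4)
-152*n(-8, 11) + 91 = -152*(-¾ + (¾)*(-8)) + 91 = -152*(-¾ - 6) + 91 = -152*(-27/4) + 91 = 1026 + 91 = 1117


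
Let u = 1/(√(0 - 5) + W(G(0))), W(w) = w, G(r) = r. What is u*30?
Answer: -6*I*√5 ≈ -13.416*I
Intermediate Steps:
u = -I*√5/5 (u = 1/(√(0 - 5) + 0) = 1/(√(-5) + 0) = 1/(I*√5 + 0) = 1/(I*√5) = -I*√5/5 ≈ -0.44721*I)
u*30 = -I*√5/5*30 = -6*I*√5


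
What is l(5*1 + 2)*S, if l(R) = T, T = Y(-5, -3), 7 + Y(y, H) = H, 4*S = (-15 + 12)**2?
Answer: -45/2 ≈ -22.500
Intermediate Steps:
S = 9/4 (S = (-15 + 12)**2/4 = (1/4)*(-3)**2 = (1/4)*9 = 9/4 ≈ 2.2500)
Y(y, H) = -7 + H
T = -10 (T = -7 - 3 = -10)
l(R) = -10
l(5*1 + 2)*S = -10*9/4 = -45/2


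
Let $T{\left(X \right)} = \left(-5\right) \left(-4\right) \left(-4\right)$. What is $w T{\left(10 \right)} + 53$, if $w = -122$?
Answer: $9813$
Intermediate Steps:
$T{\left(X \right)} = -80$ ($T{\left(X \right)} = 20 \left(-4\right) = -80$)
$w T{\left(10 \right)} + 53 = \left(-122\right) \left(-80\right) + 53 = 9760 + 53 = 9813$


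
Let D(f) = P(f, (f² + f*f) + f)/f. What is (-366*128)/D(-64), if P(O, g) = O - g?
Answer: -366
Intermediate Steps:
D(f) = -2*f (D(f) = (f - ((f² + f*f) + f))/f = (f - ((f² + f²) + f))/f = (f - (2*f² + f))/f = (f - (f + 2*f²))/f = (f + (-f - 2*f²))/f = (-2*f²)/f = -2*f)
(-366*128)/D(-64) = (-366*128)/((-2*(-64))) = -46848/128 = -46848*1/128 = -366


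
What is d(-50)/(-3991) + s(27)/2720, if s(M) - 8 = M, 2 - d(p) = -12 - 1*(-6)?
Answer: 23585/2171104 ≈ 0.010863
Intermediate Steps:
d(p) = 8 (d(p) = 2 - (-12 - 1*(-6)) = 2 - (-12 + 6) = 2 - 1*(-6) = 2 + 6 = 8)
s(M) = 8 + M
d(-50)/(-3991) + s(27)/2720 = 8/(-3991) + (8 + 27)/2720 = 8*(-1/3991) + 35*(1/2720) = -8/3991 + 7/544 = 23585/2171104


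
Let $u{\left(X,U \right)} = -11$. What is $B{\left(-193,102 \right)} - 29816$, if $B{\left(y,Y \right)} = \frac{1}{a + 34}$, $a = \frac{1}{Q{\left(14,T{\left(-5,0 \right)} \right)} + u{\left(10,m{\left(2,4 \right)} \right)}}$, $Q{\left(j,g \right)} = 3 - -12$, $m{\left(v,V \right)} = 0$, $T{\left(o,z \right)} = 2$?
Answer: $- \frac{4084788}{137} \approx -29816.0$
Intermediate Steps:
$Q{\left(j,g \right)} = 15$ ($Q{\left(j,g \right)} = 3 + 12 = 15$)
$a = \frac{1}{4}$ ($a = \frac{1}{15 - 11} = \frac{1}{4} \approx 0.25$)
$B{\left(y,Y \right)} = \frac{4}{137}$ ($B{\left(y,Y \right)} = \frac{1}{\frac{1}{4} + 34} = \frac{1}{\frac{137}{4}} = \frac{4}{137}$)
$B{\left(-193,102 \right)} - 29816 = \frac{4}{137} - 29816 = - \frac{4084788}{137}$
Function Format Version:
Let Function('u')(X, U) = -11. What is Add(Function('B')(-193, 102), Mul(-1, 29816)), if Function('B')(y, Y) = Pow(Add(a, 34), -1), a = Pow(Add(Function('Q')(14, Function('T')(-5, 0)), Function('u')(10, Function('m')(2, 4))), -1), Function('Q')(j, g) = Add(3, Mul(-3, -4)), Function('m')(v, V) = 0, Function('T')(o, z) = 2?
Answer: Rational(-4084788, 137) ≈ -29816.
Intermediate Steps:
Function('Q')(j, g) = 15 (Function('Q')(j, g) = Add(3, 12) = 15)
a = Rational(1, 4) (a = Pow(Add(15, -11), -1) = Pow(4, -1) = Rational(1, 4) ≈ 0.25000)
Function('B')(y, Y) = Rational(4, 137) (Function('B')(y, Y) = Pow(Add(Rational(1, 4), 34), -1) = Pow(Rational(137, 4), -1) = Rational(4, 137))
Add(Function('B')(-193, 102), Mul(-1, 29816)) = Add(Rational(4, 137), Mul(-1, 29816)) = Add(Rational(4, 137), -29816) = Rational(-4084788, 137)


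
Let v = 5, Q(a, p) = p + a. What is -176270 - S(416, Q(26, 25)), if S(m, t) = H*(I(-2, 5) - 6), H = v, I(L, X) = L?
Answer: -176230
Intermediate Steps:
Q(a, p) = a + p
H = 5
S(m, t) = -40 (S(m, t) = 5*(-2 - 6) = 5*(-8) = -40)
-176270 - S(416, Q(26, 25)) = -176270 - 1*(-40) = -176270 + 40 = -176230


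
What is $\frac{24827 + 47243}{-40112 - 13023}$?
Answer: $- \frac{14414}{10627} \approx -1.3564$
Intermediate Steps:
$\frac{24827 + 47243}{-40112 - 13023} = \frac{72070}{-53135} = 72070 \left(- \frac{1}{53135}\right) = - \frac{14414}{10627}$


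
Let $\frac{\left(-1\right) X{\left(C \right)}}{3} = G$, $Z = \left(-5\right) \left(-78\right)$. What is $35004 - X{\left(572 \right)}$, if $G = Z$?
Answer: $36174$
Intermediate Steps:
$Z = 390$
$G = 390$
$X{\left(C \right)} = -1170$ ($X{\left(C \right)} = \left(-3\right) 390 = -1170$)
$35004 - X{\left(572 \right)} = 35004 - -1170 = 35004 + 1170 = 36174$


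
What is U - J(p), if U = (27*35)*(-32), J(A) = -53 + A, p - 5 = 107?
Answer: -30299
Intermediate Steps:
p = 112 (p = 5 + 107 = 112)
U = -30240 (U = 945*(-32) = -30240)
U - J(p) = -30240 - (-53 + 112) = -30240 - 1*59 = -30240 - 59 = -30299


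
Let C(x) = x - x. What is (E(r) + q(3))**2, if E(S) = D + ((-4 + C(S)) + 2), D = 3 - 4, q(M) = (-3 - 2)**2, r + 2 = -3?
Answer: 484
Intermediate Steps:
r = -5 (r = -2 - 3 = -5)
C(x) = 0
q(M) = 25 (q(M) = (-5)**2 = 25)
D = -1
E(S) = -3 (E(S) = -1 + ((-4 + 0) + 2) = -1 + (-4 + 2) = -1 - 2 = -3)
(E(r) + q(3))**2 = (-3 + 25)**2 = 22**2 = 484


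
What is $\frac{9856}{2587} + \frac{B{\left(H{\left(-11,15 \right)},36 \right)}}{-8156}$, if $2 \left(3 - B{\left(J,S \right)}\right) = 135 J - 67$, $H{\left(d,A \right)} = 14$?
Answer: $\frac{165471651}{42199144} \approx 3.9212$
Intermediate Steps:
$B{\left(J,S \right)} = \frac{73}{2} - \frac{135 J}{2}$ ($B{\left(J,S \right)} = 3 - \frac{135 J - 67}{2} = 3 - \frac{-67 + 135 J}{2} = 3 - \left(- \frac{67}{2} + \frac{135 J}{2}\right) = \frac{73}{2} - \frac{135 J}{2}$)
$\frac{9856}{2587} + \frac{B{\left(H{\left(-11,15 \right)},36 \right)}}{-8156} = \frac{9856}{2587} + \frac{\frac{73}{2} - 945}{-8156} = 9856 \cdot \frac{1}{2587} + \left(\frac{73}{2} - 945\right) \left(- \frac{1}{8156}\right) = \frac{9856}{2587} - - \frac{1817}{16312} = \frac{9856}{2587} + \frac{1817}{16312} = \frac{165471651}{42199144}$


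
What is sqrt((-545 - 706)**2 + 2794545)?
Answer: 3*sqrt(484394) ≈ 2088.0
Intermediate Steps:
sqrt((-545 - 706)**2 + 2794545) = sqrt((-1251)**2 + 2794545) = sqrt(1565001 + 2794545) = sqrt(4359546) = 3*sqrt(484394)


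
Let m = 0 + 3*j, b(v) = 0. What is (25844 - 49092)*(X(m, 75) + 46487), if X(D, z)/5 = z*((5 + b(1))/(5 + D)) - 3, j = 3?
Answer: -7584462392/7 ≈ -1.0835e+9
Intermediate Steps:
m = 9 (m = 0 + 3*3 = 0 + 9 = 9)
X(D, z) = -15 + 25*z/(5 + D) (X(D, z) = 5*(z*((5 + 0)/(5 + D)) - 3) = 5*(z*(5/(5 + D)) - 3) = 5*(5*z/(5 + D) - 3) = 5*(-3 + 5*z/(5 + D)) = -15 + 25*z/(5 + D))
(25844 - 49092)*(X(m, 75) + 46487) = (25844 - 49092)*(5*(-15 - 3*9 + 5*75)/(5 + 9) + 46487) = -23248*(5*(-15 - 27 + 375)/14 + 46487) = -23248*(5*(1/14)*333 + 46487) = -23248*(1665/14 + 46487) = -23248*652483/14 = -7584462392/7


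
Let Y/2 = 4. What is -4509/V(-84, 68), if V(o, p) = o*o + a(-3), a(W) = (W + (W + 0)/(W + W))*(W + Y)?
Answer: -9018/14087 ≈ -0.64016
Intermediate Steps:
Y = 8 (Y = 2*4 = 8)
a(W) = (1/2 + W)*(8 + W) (a(W) = (W + (W + 0)/(W + W))*(W + 8) = (W + W/((2*W)))*(8 + W) = (W + W*(1/(2*W)))*(8 + W) = (W + 1/2)*(8 + W) = (1/2 + W)*(8 + W))
V(o, p) = -25/2 + o**2 (V(o, p) = o*o + (4 + (-3)**2 + (17/2)*(-3)) = o**2 + (4 + 9 - 51/2) = o**2 - 25/2 = -25/2 + o**2)
-4509/V(-84, 68) = -4509/(-25/2 + (-84)**2) = -4509/(-25/2 + 7056) = -4509/14087/2 = -4509*2/14087 = -9018/14087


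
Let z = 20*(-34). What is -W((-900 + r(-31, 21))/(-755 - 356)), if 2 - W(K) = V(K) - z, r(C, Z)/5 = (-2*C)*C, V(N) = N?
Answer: 763768/1111 ≈ 687.46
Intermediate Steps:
z = -680
r(C, Z) = -10*C² (r(C, Z) = 5*((-2*C)*C) = 5*(-2*C²) = -10*C²)
W(K) = -678 - K (W(K) = 2 - (K - 1*(-680)) = 2 - (K + 680) = 2 - (680 + K) = 2 + (-680 - K) = -678 - K)
-W((-900 + r(-31, 21))/(-755 - 356)) = -(-678 - (-900 - 10*(-31)²)/(-755 - 356)) = -(-678 - (-900 - 10*961)/(-1111)) = -(-678 - (-900 - 9610)*(-1)/1111) = -(-678 - (-10510)*(-1)/1111) = -(-678 - 1*10510/1111) = -(-678 - 10510/1111) = -1*(-763768/1111) = 763768/1111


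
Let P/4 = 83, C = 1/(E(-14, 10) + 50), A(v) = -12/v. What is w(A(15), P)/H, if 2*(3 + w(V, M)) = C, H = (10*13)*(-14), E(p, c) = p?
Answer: 43/26208 ≈ 0.0016407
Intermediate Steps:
H = -1820 (H = 130*(-14) = -1820)
C = 1/36 (C = 1/(-14 + 50) = 1/36 ≈ 0.027778)
P = 332 (P = 4*83 = 332)
w(V, M) = -215/72 (w(V, M) = -3 + (1/2)*(1/36) = -3 + 1/72 = -215/72)
w(A(15), P)/H = -215/72/(-1820) = -215/72*(-1/1820) = 43/26208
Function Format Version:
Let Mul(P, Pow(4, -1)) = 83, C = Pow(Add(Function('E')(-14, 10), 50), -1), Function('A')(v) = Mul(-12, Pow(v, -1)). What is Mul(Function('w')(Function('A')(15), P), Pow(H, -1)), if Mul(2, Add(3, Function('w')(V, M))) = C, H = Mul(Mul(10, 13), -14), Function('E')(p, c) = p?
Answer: Rational(43, 26208) ≈ 0.0016407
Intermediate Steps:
H = -1820 (H = Mul(130, -14) = -1820)
C = Rational(1, 36) (C = Pow(Add(-14, 50), -1) = Pow(36, -1) = Rational(1, 36) ≈ 0.027778)
P = 332 (P = Mul(4, 83) = 332)
Function('w')(V, M) = Rational(-215, 72) (Function('w')(V, M) = Add(-3, Mul(Rational(1, 2), Rational(1, 36))) = Add(-3, Rational(1, 72)) = Rational(-215, 72))
Mul(Function('w')(Function('A')(15), P), Pow(H, -1)) = Mul(Rational(-215, 72), Pow(-1820, -1)) = Mul(Rational(-215, 72), Rational(-1, 1820)) = Rational(43, 26208)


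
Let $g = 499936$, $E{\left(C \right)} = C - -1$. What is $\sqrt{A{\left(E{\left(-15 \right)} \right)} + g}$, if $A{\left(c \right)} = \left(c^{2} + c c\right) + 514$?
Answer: $\sqrt{500842} \approx 707.7$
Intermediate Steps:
$E{\left(C \right)} = 1 + C$ ($E{\left(C \right)} = C + 1 = 1 + C$)
$A{\left(c \right)} = 514 + 2 c^{2}$ ($A{\left(c \right)} = \left(c^{2} + c^{2}\right) + 514 = 2 c^{2} + 514 = 514 + 2 c^{2}$)
$\sqrt{A{\left(E{\left(-15 \right)} \right)} + g} = \sqrt{\left(514 + 2 \left(1 - 15\right)^{2}\right) + 499936} = \sqrt{\left(514 + 2 \left(-14\right)^{2}\right) + 499936} = \sqrt{\left(514 + 2 \cdot 196\right) + 499936} = \sqrt{\left(514 + 392\right) + 499936} = \sqrt{906 + 499936} = \sqrt{500842}$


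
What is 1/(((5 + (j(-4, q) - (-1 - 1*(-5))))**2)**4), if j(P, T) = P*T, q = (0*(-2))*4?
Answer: 1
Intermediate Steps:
q = 0 (q = 0*4 = 0)
1/(((5 + (j(-4, q) - (-1 - 1*(-5))))**2)**4) = 1/(((5 + (-4*0 - (-1 - 1*(-5))))**2)**4) = 1/(((5 + (0 - (-1 + 5)))**2)**4) = 1/(((5 + (0 - 1*4))**2)**4) = 1/(((5 + (0 - 4))**2)**4) = 1/(((5 - 4)**2)**4) = 1/((1**2)**4) = 1/(1**4) = 1/1 = 1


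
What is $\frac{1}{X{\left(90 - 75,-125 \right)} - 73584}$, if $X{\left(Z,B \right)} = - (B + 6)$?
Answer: $- \frac{1}{73465} \approx -1.3612 \cdot 10^{-5}$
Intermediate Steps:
$X{\left(Z,B \right)} = -6 - B$ ($X{\left(Z,B \right)} = - (6 + B) = -6 - B$)
$\frac{1}{X{\left(90 - 75,-125 \right)} - 73584} = \frac{1}{\left(-6 - -125\right) - 73584} = \frac{1}{\left(-6 + 125\right) - 73584} = \frac{1}{119 - 73584} = \frac{1}{-73465} = - \frac{1}{73465}$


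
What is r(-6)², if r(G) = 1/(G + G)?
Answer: 1/144 ≈ 0.0069444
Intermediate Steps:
r(G) = 1/(2*G)
r(-6)² = ((½)/(-6))² = ((½)*(-⅙))² = (-1/12)² = 1/144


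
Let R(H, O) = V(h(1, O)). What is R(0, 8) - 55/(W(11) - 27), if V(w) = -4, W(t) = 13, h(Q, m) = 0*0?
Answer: -1/14 ≈ -0.071429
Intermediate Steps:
h(Q, m) = 0
R(H, O) = -4
R(0, 8) - 55/(W(11) - 27) = -4 - 55/(13 - 27) = -4 - 55/(-14) = -4 - 55*(-1/14) = -4 + 55/14 = -1/14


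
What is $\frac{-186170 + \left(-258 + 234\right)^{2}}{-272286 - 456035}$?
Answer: $\frac{185594}{728321} \approx 0.25482$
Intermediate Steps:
$\frac{-186170 + \left(-258 + 234\right)^{2}}{-272286 - 456035} = \frac{-186170 + \left(-24\right)^{2}}{-728321} = \left(-186170 + 576\right) \left(- \frac{1}{728321}\right) = \left(-185594\right) \left(- \frac{1}{728321}\right) = \frac{185594}{728321}$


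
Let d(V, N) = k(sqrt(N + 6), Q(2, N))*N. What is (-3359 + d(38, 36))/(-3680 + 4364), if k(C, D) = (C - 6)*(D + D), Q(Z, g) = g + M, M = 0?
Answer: -18911/684 + 72*sqrt(42)/19 ≈ -3.0891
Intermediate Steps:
Q(Z, g) = g (Q(Z, g) = g + 0 = g)
k(C, D) = 2*D*(-6 + C) (k(C, D) = (-6 + C)*(2*D) = 2*D*(-6 + C))
d(V, N) = 2*N**2*(-6 + sqrt(6 + N)) (d(V, N) = (2*N*(-6 + sqrt(N + 6)))*N = (2*N*(-6 + sqrt(6 + N)))*N = 2*N**2*(-6 + sqrt(6 + N)))
(-3359 + d(38, 36))/(-3680 + 4364) = (-3359 + 2*36**2*(-6 + sqrt(6 + 36)))/(-3680 + 4364) = (-3359 + 2*1296*(-6 + sqrt(42)))/684 = (-3359 + (-15552 + 2592*sqrt(42)))*(1/684) = (-18911 + 2592*sqrt(42))*(1/684) = -18911/684 + 72*sqrt(42)/19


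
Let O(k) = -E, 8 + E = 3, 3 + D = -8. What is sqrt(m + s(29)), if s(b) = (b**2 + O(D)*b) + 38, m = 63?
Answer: sqrt(1087) ≈ 32.970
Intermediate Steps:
D = -11 (D = -3 - 8 = -11)
E = -5 (E = -8 + 3 = -5)
O(k) = 5 (O(k) = -1*(-5) = 5)
s(b) = 38 + b**2 + 5*b (s(b) = (b**2 + 5*b) + 38 = 38 + b**2 + 5*b)
sqrt(m + s(29)) = sqrt(63 + (38 + 29**2 + 5*29)) = sqrt(63 + (38 + 841 + 145)) = sqrt(63 + 1024) = sqrt(1087)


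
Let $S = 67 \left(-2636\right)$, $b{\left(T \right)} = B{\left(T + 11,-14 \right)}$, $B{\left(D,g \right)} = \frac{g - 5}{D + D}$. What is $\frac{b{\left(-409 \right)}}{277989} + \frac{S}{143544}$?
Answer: $- \frac{28567666019}{23218792252} \approx -1.2304$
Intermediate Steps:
$B{\left(D,g \right)} = \frac{-5 + g}{2 D}$
$b{\left(T \right)} = - \frac{19}{2 \left(11 + T\right)}$ ($b{\left(T \right)} = \frac{-5 - 14}{2 \left(T + 11\right)} = \frac{1}{2} \frac{1}{11 + T} \left(-19\right) = - \frac{19}{2 \left(11 + T\right)}$)
$S = -176612$
$\frac{b{\left(-409 \right)}}{277989} + \frac{S}{143544} = \frac{\left(-19\right) \frac{1}{22 + 2 \left(-409\right)}}{277989} - \frac{176612}{143544} = - \frac{19}{22 - 818} \cdot \frac{1}{277989} - \frac{44153}{35886} = - \frac{19}{-796} \cdot \frac{1}{277989} - \frac{44153}{35886} = \left(-19\right) \left(- \frac{1}{796}\right) \frac{1}{277989} - \frac{44153}{35886} = \frac{19}{796} \cdot \frac{1}{277989} - \frac{44153}{35886} = \frac{1}{11646276} - \frac{44153}{35886} = - \frac{28567666019}{23218792252}$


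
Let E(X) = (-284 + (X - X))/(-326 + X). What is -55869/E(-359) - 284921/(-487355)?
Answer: -18651124081511/138408820 ≈ -1.3475e+5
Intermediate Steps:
E(X) = -284/(-326 + X) (E(X) = (-284 + 0)/(-326 + X) = -284/(-326 + X))
-55869/E(-359) - 284921/(-487355) = -55869/((-284/(-326 - 359))) - 284921/(-487355) = -55869/((-284/(-685))) - 284921*(-1/487355) = -55869/((-284*(-1/685))) + 284921/487355 = -55869/284/685 + 284921/487355 = -55869*685/284 + 284921/487355 = -38270265/284 + 284921/487355 = -18651124081511/138408820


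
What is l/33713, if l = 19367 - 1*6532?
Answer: 12835/33713 ≈ 0.38071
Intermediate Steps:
l = 12835 (l = 19367 - 6532 = 12835)
l/33713 = 12835/33713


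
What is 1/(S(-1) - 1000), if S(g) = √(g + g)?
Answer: -500/500001 - I*√2/1000002 ≈ -0.001 - 1.4142e-6*I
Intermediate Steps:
S(g) = √2*√g (S(g) = √(2*g) = √2*√g)
1/(S(-1) - 1000) = 1/(√2*√(-1) - 1000) = 1/(√2*I - 1000) = 1/(I*√2 - 1000) = 1/(-1000 + I*√2)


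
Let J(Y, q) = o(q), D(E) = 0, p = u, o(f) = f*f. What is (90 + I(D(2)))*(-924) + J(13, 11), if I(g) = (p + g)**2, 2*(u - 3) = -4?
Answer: -83963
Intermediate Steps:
u = 1 (u = 3 + (1/2)*(-4) = 3 - 2 = 1)
o(f) = f**2
p = 1
I(g) = (1 + g)**2
J(Y, q) = q**2
(90 + I(D(2)))*(-924) + J(13, 11) = (90 + (1 + 0)**2)*(-924) + 11**2 = (90 + 1**2)*(-924) + 121 = (90 + 1)*(-924) + 121 = 91*(-924) + 121 = -84084 + 121 = -83963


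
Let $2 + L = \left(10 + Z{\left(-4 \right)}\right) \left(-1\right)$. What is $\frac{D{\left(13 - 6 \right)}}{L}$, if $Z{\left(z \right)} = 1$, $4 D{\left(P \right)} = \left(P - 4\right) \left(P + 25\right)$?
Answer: $- \frac{24}{13} \approx -1.8462$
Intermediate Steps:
$D{\left(P \right)} = \frac{\left(-4 + P\right) \left(25 + P\right)}{4}$ ($D{\left(P \right)} = \frac{\left(P - 4\right) \left(P + 25\right)}{4} = \frac{\left(-4 + P\right) \left(25 + P\right)}{4}$)
$L = -13$ ($L = -2 + \left(10 + 1\right) \left(-1\right) = -2 + 11 \left(-1\right) = -2 - 11 = -13$)
$\frac{D{\left(13 - 6 \right)}}{L} = \frac{-25 + \frac{\left(13 - 6\right)^{2}}{4} + \frac{21 \left(13 - 6\right)}{4}}{-13} = \left(-25 + \frac{\left(13 - 6\right)^{2}}{4} + \frac{21 \left(13 - 6\right)}{4}\right) \left(- \frac{1}{13}\right) = \left(-25 + \frac{7^{2}}{4} + \frac{21}{4} \cdot 7\right) \left(- \frac{1}{13}\right) = \left(-25 + \frac{1}{4} \cdot 49 + \frac{147}{4}\right) \left(- \frac{1}{13}\right) = \left(-25 + \frac{49}{4} + \frac{147}{4}\right) \left(- \frac{1}{13}\right) = 24 \left(- \frac{1}{13}\right) = - \frac{24}{13}$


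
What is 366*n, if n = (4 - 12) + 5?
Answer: -1098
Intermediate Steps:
n = -3 (n = -8 + 5 = -3)
366*n = 366*(-3) = -1098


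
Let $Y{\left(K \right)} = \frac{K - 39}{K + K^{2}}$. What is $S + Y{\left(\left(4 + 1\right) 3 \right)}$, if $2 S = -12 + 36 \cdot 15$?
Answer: $\frac{2639}{10} \approx 263.9$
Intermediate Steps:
$Y{\left(K \right)} = \frac{-39 + K}{K + K^{2}}$
$S = 264$ ($S = \frac{-12 + 36 \cdot 15}{2} = \frac{-12 + 540}{2} = \frac{1}{2} \cdot 528 = 264$)
$S + Y{\left(\left(4 + 1\right) 3 \right)} = 264 + \frac{-39 + \left(4 + 1\right) 3}{\left(4 + 1\right) 3 \left(1 + \left(4 + 1\right) 3\right)} = 264 + \frac{-39 + 5 \cdot 3}{5 \cdot 3 \left(1 + 5 \cdot 3\right)} = 264 + \frac{-39 + 15}{15 \left(1 + 15\right)} = 264 + \frac{1}{15} \cdot \frac{1}{16} \left(-24\right) = 264 - \frac{1}{10} = \frac{2639}{10}$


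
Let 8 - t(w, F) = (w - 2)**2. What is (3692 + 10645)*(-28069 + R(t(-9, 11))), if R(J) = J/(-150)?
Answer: -20120722623/50 ≈ -4.0241e+8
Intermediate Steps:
t(w, F) = 8 - (-2 + w)**2 (t(w, F) = 8 - (w - 2)**2 = 8 - (-2 + w)**2)
R(J) = -J/150 (R(J) = J*(-1/150) = -J/150)
(3692 + 10645)*(-28069 + R(t(-9, 11))) = (3692 + 10645)*(-28069 - (8 - (-2 - 9)**2)/150) = 14337*(-28069 - (8 - 1*(-11)**2)/150) = 14337*(-28069 - (8 - 1*121)/150) = 14337*(-28069 - (8 - 121)/150) = 14337*(-28069 - 1/150*(-113)) = 14337*(-28069 + 113/150) = 14337*(-4210237/150) = -20120722623/50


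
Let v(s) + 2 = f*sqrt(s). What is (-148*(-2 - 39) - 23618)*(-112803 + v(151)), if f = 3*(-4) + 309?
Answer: 1979727750 - 5212350*sqrt(151) ≈ 1.9157e+9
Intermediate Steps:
f = 297 (f = -12 + 309 = 297)
v(s) = -2 + 297*sqrt(s)
(-148*(-2 - 39) - 23618)*(-112803 + v(151)) = (-148*(-2 - 39) - 23618)*(-112803 + (-2 + 297*sqrt(151))) = (-148*(-41) - 23618)*(-112805 + 297*sqrt(151)) = (6068 - 23618)*(-112805 + 297*sqrt(151)) = -17550*(-112805 + 297*sqrt(151)) = 1979727750 - 5212350*sqrt(151)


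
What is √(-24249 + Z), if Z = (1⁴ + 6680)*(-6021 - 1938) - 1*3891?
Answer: I*√53202219 ≈ 7294.0*I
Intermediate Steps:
Z = -53177970 (Z = (1 + 6680)*(-7959) - 3891 = 6681*(-7959) - 3891 = -53174079 - 3891 = -53177970)
√(-24249 + Z) = √(-24249 - 53177970) = √(-53202219) = I*√53202219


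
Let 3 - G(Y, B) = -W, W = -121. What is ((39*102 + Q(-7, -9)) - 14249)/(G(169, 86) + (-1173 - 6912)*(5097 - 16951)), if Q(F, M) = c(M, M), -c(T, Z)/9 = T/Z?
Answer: -1285/11979934 ≈ -0.00010726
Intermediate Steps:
c(T, Z) = -9*T/Z
Q(F, M) = -9 (Q(F, M) = -9*M/M = -9)
G(Y, B) = -118 (G(Y, B) = 3 - (-1)*(-121) = 3 - 1*121 = 3 - 121 = -118)
((39*102 + Q(-7, -9)) - 14249)/(G(169, 86) + (-1173 - 6912)*(5097 - 16951)) = ((39*102 - 9) - 14249)/(-118 + (-1173 - 6912)*(5097 - 16951)) = ((3978 - 9) - 14249)/(-118 - 8085*(-11854)) = (3969 - 14249)/(-118 + 95839590) = -10280/95839472 = -10280*1/95839472 = -1285/11979934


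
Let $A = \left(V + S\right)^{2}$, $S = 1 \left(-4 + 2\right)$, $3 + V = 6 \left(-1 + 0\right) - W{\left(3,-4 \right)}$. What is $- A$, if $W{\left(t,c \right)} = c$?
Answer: $-49$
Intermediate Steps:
$V = -5$ ($V = -3 + \left(6 \left(-1 + 0\right) - -4\right) = -3 + \left(6 \left(-1\right) + 4\right) = -3 + \left(-6 + 4\right) = -3 - 2 = -5$)
$S = -2$ ($S = 1 \left(-2\right) = -2$)
$A = 49$ ($A = \left(-5 - 2\right)^{2} = \left(-7\right)^{2} = 49$)
$- A = \left(-1\right) 49 = -49$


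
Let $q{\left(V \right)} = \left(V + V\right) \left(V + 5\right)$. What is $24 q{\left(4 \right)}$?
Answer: $1728$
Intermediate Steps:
$q{\left(V \right)} = 2 V \left(5 + V\right)$
$24 q{\left(4 \right)} = 24 \cdot 2 \cdot 4 \left(5 + 4\right) = 24 \cdot 2 \cdot 4 \cdot 9 = 24 \cdot 72 = 1728$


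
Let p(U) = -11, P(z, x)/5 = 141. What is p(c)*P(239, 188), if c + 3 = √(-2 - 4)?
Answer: -7755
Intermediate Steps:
P(z, x) = 705 (P(z, x) = 5*141 = 705)
c = -3 + I*√6 (c = -3 + √(-2 - 4) = -3 + √(-6) = -3 + I*√6 ≈ -3.0 + 2.4495*I)
p(c)*P(239, 188) = -11*705 = -7755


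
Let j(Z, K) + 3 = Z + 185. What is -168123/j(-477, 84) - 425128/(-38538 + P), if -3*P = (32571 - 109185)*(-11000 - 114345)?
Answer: 134544629367991/236081062165 ≈ 569.91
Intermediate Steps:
j(Z, K) = 182 + Z (j(Z, K) = -3 + (Z + 185) = -3 + (185 + Z) = 182 + Z)
P = -3201060610 (P = -(32571 - 109185)*(-11000 - 114345)/3 = -(-25538)*(-125345) = -⅓*9603181830 = -3201060610)
-168123/j(-477, 84) - 425128/(-38538 + P) = -168123/(182 - 477) - 425128/(-38538 - 3201060610) = -168123/(-295) - 425128/(-3201099148) = -168123*(-1/295) - 425128*(-1/3201099148) = 168123/295 + 106282/800274787 = 134544629367991/236081062165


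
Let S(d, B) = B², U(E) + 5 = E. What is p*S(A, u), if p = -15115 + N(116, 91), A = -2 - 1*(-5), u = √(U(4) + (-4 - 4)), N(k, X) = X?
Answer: 135216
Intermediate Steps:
U(E) = -5 + E
u = 3*I (u = √((-5 + 4) + (-4 - 4)) = √(-1 - 8) = √(-9) = 3*I ≈ 3.0*I)
A = 3 (A = -2 + 5 = 3)
p = -15024 (p = -15115 + 91 = -15024)
p*S(A, u) = -15024*(3*I)² = -15024*(-9) = 135216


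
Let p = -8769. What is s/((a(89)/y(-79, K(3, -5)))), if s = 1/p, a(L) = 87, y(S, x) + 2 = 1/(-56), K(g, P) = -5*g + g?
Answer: 113/42722568 ≈ 2.6450e-6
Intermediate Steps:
K(g, P) = -4*g
y(S, x) = -113/56 (y(S, x) = -2 + 1/(-56) = -2 - 1/56 = -113/56)
s = -1/8769 (s = 1/(-8769) = -1/8769 ≈ -0.00011404)
s/((a(89)/y(-79, K(3, -5)))) = -1/(8769*(87/(-113/56))) = -1/(8769*(87*(-56/113))) = -1/(8769*(-4872/113)) = -1/8769*(-113/4872) = 113/42722568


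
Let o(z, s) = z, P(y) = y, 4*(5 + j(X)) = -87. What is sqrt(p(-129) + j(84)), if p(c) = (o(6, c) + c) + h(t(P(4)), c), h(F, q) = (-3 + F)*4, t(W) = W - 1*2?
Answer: I*sqrt(615)/2 ≈ 12.4*I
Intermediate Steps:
j(X) = -107/4 (j(X) = -5 + (1/4)*(-87) = -5 - 87/4 = -107/4)
t(W) = -2 + W (t(W) = W - 2 = -2 + W)
h(F, q) = -12 + 4*F
p(c) = 2 + c (p(c) = (6 + c) + (-12 + 4*(-2 + 4)) = (6 + c) + (-12 + 4*2) = (6 + c) + (-12 + 8) = (6 + c) - 4 = 2 + c)
sqrt(p(-129) + j(84)) = sqrt((2 - 129) - 107/4) = sqrt(-127 - 107/4) = sqrt(-615/4) = I*sqrt(615)/2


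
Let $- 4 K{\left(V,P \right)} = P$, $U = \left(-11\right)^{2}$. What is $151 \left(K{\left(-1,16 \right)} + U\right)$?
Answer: $17667$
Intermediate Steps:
$U = 121$
$K{\left(V,P \right)} = - \frac{P}{4}$
$151 \left(K{\left(-1,16 \right)} + U\right) = 151 \left(\left(- \frac{1}{4}\right) 16 + 121\right) = 151 \left(-4 + 121\right) = 151 \cdot 117 = 17667$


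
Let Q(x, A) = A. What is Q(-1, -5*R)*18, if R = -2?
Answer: 180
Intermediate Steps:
Q(-1, -5*R)*18 = -5*(-2)*18 = 10*18 = 180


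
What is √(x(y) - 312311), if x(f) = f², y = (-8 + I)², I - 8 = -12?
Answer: 5*I*√11663 ≈ 539.98*I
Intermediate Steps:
I = -4 (I = 8 - 12 = -4)
y = 144 (y = (-8 - 4)² = (-12)² = 144)
√(x(y) - 312311) = √(144² - 312311) = √(20736 - 312311) = √(-291575) = 5*I*√11663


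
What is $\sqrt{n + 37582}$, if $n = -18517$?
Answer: $\sqrt{19065} \approx 138.08$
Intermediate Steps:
$\sqrt{n + 37582} = \sqrt{-18517 + 37582} = \sqrt{19065}$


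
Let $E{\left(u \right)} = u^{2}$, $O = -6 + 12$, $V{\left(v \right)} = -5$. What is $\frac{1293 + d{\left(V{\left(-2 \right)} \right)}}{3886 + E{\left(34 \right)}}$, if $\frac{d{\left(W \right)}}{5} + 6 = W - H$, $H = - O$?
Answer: $\frac{634}{2521} \approx 0.25149$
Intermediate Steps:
$O = 6$
$H = -6$ ($H = \left(-1\right) 6 = -6$)
$d{\left(W \right)} = 5 W$ ($d{\left(W \right)} = -30 + 5 \left(W - -6\right) = -30 + 5 \left(W + 6\right) = -30 + 5 \left(6 + W\right) = -30 + \left(30 + 5 W\right) = 5 W$)
$\frac{1293 + d{\left(V{\left(-2 \right)} \right)}}{3886 + E{\left(34 \right)}} = \frac{1293 + 5 \left(-5\right)}{3886 + 34^{2}} = \frac{1293 - 25}{3886 + 1156} = \frac{1268}{5042} = 1268 \cdot \frac{1}{5042} = \frac{634}{2521}$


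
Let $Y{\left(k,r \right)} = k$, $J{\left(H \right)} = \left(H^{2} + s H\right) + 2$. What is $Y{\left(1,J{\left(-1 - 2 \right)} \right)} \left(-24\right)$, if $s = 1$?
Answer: $-24$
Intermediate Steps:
$J{\left(H \right)} = 2 + H + H^{2}$ ($J{\left(H \right)} = \left(H^{2} + 1 H\right) + 2 = \left(H^{2} + H\right) + 2 = \left(H + H^{2}\right) + 2 = 2 + H + H^{2}$)
$Y{\left(1,J{\left(-1 - 2 \right)} \right)} \left(-24\right) = 1 \left(-24\right) = -24$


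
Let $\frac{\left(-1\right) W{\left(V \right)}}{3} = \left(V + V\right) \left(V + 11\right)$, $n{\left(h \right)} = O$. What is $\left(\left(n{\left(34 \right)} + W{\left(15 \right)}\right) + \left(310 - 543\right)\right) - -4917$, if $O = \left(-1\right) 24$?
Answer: $2320$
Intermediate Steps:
$O = -24$
$n{\left(h \right)} = -24$
$W{\left(V \right)} = - 6 V \left(11 + V\right)$ ($W{\left(V \right)} = - 3 \left(V + V\right) \left(V + 11\right) = - 3 \cdot 2 V \left(11 + V\right) = - 6 V \left(11 + V\right)$)
$\left(\left(n{\left(34 \right)} + W{\left(15 \right)}\right) + \left(310 - 543\right)\right) - -4917 = \left(\left(-24 - 90 \left(11 + 15\right)\right) + \left(310 - 543\right)\right) - -4917 = \left(\left(-24 - 90 \cdot 26\right) + \left(310 - 543\right)\right) + 4917 = \left(\left(-24 - 2340\right) - 233\right) + 4917 = \left(-2364 - 233\right) + 4917 = -2597 + 4917 = 2320$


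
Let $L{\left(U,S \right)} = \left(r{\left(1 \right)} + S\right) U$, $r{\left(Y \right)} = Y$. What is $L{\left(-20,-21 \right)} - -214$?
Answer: $614$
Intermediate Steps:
$L{\left(U,S \right)} = U \left(1 + S\right)$ ($L{\left(U,S \right)} = \left(1 + S\right) U = U \left(1 + S\right)$)
$L{\left(-20,-21 \right)} - -214 = - 20 \left(1 - 21\right) - -214 = \left(-20\right) \left(-20\right) + 214 = 400 + 214 = 614$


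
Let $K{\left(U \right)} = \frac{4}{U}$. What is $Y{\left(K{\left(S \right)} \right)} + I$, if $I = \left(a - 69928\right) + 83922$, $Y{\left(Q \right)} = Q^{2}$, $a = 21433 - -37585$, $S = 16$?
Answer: $\frac{1168193}{16} \approx 73012.0$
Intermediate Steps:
$a = 59018$ ($a = 21433 + 37585 = 59018$)
$I = 73012$ ($I = \left(59018 - 69928\right) + 83922 = -10910 + 83922 = 73012$)
$Y{\left(K{\left(S \right)} \right)} + I = \left(\frac{4}{16}\right)^{2} + 73012 = \left(4 \cdot \frac{1}{16}\right)^{2} + 73012 = \left(\frac{1}{4}\right)^{2} + 73012 = \frac{1}{16} + 73012 = \frac{1168193}{16}$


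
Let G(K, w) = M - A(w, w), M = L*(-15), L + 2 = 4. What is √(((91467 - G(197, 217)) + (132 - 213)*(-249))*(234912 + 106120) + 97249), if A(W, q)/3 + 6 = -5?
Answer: √38070522505 ≈ 1.9512e+5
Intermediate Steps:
L = 2 (L = -2 + 4 = 2)
M = -30 (M = 2*(-15) = -30)
A(W, q) = -33 (A(W, q) = -18 + 3*(-5) = -18 - 15 = -33)
G(K, w) = 3 (G(K, w) = -30 - 1*(-33) = -30 + 33 = 3)
√(((91467 - G(197, 217)) + (132 - 213)*(-249))*(234912 + 106120) + 97249) = √(((91467 - 1*3) + (132 - 213)*(-249))*(234912 + 106120) + 97249) = √(((91467 - 3) - 81*(-249))*341032 + 97249) = √((91464 + 20169)*341032 + 97249) = √(111633*341032 + 97249) = √(38070425256 + 97249) = √38070522505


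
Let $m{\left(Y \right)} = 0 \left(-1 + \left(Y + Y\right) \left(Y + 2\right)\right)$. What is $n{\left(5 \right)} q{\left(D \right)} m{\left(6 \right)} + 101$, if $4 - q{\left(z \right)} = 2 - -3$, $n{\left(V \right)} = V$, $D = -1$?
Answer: $101$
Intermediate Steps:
$m{\left(Y \right)} = 0$ ($m{\left(Y \right)} = 0 \left(-1 + 2 Y \left(2 + Y\right)\right) = 0$)
$q{\left(z \right)} = -1$ ($q{\left(z \right)} = 4 - \left(2 - -3\right) = 4 - \left(2 + 3\right) = 4 - 5 = -1$)
$n{\left(5 \right)} q{\left(D \right)} m{\left(6 \right)} + 101 = 5 \left(-1\right) 0 + 101 = \left(-5\right) 0 + 101 = 0 + 101 = 101$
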